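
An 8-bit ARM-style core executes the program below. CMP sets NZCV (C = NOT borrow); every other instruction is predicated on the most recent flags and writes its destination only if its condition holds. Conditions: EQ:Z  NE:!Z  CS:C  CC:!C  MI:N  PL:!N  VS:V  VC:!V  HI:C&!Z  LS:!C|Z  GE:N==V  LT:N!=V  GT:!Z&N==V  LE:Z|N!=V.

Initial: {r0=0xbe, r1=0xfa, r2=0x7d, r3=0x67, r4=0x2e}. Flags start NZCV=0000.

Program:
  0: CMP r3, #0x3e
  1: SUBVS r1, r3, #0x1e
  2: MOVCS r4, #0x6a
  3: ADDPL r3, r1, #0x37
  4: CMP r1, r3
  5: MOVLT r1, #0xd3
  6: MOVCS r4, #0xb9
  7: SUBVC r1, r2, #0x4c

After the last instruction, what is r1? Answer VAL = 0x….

VAL = 0x31

0: ✓ CMP  NZCV=0010
1: · SUBVS
2: ✓ MOVCS  r4←0x6a
3: ✓ ADDPL  r3←0x31
4: ✓ CMP  NZCV=1010
5: ✓ MOVLT  r1←0xd3
6: ✓ MOVCS  r4←0xb9
7: ✓ SUBVC  r1←0x31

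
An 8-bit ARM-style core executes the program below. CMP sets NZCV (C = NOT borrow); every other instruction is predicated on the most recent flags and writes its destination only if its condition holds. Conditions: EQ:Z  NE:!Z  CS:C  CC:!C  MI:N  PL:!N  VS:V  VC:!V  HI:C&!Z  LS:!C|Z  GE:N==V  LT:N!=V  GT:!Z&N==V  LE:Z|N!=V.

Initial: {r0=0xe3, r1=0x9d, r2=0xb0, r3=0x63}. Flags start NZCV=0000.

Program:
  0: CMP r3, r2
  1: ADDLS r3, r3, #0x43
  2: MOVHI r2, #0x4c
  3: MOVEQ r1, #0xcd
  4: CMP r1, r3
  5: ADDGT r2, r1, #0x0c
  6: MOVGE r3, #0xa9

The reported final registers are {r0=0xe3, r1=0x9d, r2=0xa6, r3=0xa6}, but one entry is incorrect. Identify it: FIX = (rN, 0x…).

FIX = (r2, 0xb0)

0: ✓ CMP  NZCV=1001
1: ✓ ADDLS  r3←0xa6
2: · MOVHI
3: · MOVEQ
4: ✓ CMP  NZCV=1000
5: · ADDGT
6: · MOVGE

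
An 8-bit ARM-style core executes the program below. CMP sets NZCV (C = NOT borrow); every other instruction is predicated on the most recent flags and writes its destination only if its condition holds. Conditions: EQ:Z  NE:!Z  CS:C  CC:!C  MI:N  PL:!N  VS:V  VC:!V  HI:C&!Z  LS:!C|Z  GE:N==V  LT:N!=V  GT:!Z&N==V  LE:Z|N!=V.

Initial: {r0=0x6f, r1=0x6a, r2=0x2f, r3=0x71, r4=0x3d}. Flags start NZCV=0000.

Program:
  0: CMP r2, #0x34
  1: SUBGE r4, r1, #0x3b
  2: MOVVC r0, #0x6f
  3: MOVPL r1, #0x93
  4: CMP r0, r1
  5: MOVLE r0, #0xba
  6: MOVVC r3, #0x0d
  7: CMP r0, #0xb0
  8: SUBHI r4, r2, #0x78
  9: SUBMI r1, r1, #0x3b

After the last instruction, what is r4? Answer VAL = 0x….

VAL = 0x3d

[0] flags=1000 → (cmp)
[1] flags=1000 GE?F → skip
[2] flags=1000 VC?T → r0=0x6f
[3] flags=1000 PL?F → skip
[4] flags=0010 → (cmp)
[5] flags=0010 LE?F → skip
[6] flags=0010 VC?T → r3=0x0d
[7] flags=1001 → (cmp)
[8] flags=1001 HI?F → skip
[9] flags=1001 MI?T → r1=0x2f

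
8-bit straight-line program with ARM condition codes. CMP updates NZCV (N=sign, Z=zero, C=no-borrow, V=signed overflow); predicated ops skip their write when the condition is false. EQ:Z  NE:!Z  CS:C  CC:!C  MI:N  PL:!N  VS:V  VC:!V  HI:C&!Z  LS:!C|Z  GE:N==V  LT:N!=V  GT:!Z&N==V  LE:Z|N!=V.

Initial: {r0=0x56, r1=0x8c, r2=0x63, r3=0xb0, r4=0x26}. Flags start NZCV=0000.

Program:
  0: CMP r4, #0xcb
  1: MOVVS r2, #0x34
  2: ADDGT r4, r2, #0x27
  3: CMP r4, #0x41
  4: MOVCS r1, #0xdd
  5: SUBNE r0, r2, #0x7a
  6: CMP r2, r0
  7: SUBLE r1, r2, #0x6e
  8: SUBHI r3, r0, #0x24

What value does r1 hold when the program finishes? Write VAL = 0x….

VAL = 0xdd

[0] flags=0000 → (cmp)
[1] flags=0000 VS?F → skip
[2] flags=0000 GT?T → r4=0x8a
[3] flags=0011 → (cmp)
[4] flags=0011 CS?T → r1=0xdd
[5] flags=0011 NE?T → r0=0xe9
[6] flags=0000 → (cmp)
[7] flags=0000 LE?F → skip
[8] flags=0000 HI?F → skip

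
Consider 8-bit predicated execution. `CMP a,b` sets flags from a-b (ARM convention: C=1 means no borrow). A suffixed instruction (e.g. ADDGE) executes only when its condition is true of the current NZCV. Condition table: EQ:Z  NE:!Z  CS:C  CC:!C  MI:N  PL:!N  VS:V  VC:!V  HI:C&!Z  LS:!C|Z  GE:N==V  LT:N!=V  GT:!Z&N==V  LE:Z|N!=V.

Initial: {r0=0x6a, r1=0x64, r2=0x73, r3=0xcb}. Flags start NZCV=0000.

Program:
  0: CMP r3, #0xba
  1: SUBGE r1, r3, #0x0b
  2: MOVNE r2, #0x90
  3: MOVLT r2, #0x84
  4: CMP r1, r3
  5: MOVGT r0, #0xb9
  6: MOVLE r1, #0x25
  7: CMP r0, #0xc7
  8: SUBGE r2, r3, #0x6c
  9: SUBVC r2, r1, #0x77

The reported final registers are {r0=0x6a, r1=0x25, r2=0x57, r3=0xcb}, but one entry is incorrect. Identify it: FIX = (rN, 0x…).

FIX = (r2, 0x5f)

0: ✓ CMP  NZCV=0010
1: ✓ SUBGE  r1←0xc0
2: ✓ MOVNE  r2←0x90
3: · MOVLT
4: ✓ CMP  NZCV=1000
5: · MOVGT
6: ✓ MOVLE  r1←0x25
7: ✓ CMP  NZCV=1001
8: ✓ SUBGE  r2←0x5f
9: · SUBVC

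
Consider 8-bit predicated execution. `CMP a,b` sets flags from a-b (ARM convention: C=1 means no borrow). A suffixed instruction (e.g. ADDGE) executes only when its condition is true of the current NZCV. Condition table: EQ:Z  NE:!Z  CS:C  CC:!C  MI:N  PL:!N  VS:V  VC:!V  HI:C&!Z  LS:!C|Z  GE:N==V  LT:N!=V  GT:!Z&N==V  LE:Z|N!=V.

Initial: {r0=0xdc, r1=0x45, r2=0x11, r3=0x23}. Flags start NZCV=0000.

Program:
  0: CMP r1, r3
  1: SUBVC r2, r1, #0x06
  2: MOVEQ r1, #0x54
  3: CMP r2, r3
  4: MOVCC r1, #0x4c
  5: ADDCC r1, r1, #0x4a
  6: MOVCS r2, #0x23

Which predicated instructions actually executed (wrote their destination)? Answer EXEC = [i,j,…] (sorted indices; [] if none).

EXEC = [1,6]

0: ✓ CMP  NZCV=0010
1: ✓ SUBVC  r2←0x3f
2: · MOVEQ
3: ✓ CMP  NZCV=0010
4: · MOVCC
5: · ADDCC
6: ✓ MOVCS  r2←0x23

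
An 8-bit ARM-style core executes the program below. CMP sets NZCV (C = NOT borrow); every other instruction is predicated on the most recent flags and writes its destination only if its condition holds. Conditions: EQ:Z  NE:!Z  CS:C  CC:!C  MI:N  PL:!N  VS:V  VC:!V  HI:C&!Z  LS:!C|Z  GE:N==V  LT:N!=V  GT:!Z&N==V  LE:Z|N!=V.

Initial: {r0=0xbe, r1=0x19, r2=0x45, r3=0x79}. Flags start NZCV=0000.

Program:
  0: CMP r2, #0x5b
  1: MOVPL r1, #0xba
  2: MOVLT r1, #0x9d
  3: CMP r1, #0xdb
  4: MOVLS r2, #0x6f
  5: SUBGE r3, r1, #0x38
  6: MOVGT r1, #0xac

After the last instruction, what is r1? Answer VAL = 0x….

0: ✓ CMP  NZCV=1000
1: · MOVPL
2: ✓ MOVLT  r1←0x9d
3: ✓ CMP  NZCV=1000
4: ✓ MOVLS  r2←0x6f
5: · SUBGE
6: · MOVGT

VAL = 0x9d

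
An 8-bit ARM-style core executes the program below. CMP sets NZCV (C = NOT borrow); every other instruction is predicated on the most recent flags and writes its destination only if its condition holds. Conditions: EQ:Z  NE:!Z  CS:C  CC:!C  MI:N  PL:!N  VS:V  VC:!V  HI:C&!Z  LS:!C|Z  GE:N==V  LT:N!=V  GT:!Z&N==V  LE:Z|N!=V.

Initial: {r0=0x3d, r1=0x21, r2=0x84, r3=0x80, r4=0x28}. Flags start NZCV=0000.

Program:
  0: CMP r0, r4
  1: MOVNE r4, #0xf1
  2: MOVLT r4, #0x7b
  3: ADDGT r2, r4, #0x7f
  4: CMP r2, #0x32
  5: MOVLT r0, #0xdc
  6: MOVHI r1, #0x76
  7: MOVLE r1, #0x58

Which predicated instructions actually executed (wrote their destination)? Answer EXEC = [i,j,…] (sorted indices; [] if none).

EXEC = [1,3,6]

0: ✓ CMP  NZCV=0010
1: ✓ MOVNE  r4←0xf1
2: · MOVLT
3: ✓ ADDGT  r2←0x70
4: ✓ CMP  NZCV=0010
5: · MOVLT
6: ✓ MOVHI  r1←0x76
7: · MOVLE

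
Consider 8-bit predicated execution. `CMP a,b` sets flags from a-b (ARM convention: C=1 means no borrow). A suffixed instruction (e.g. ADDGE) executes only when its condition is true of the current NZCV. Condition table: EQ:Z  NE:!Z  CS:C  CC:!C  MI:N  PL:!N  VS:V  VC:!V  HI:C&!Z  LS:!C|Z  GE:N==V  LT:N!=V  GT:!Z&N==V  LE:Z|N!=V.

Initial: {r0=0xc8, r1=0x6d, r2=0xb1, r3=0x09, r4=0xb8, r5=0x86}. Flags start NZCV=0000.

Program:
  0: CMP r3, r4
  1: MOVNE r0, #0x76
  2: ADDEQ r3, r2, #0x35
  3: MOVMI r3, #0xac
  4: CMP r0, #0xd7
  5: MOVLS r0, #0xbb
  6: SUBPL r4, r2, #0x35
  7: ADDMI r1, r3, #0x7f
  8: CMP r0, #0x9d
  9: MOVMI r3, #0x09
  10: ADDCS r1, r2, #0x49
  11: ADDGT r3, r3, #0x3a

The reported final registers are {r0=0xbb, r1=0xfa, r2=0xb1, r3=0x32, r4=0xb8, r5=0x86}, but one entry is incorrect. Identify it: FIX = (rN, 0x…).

0: ✓ CMP  NZCV=0000
1: ✓ MOVNE  r0←0x76
2: · ADDEQ
3: · MOVMI
4: ✓ CMP  NZCV=1001
5: ✓ MOVLS  r0←0xbb
6: · SUBPL
7: ✓ ADDMI  r1←0x88
8: ✓ CMP  NZCV=0010
9: · MOVMI
10: ✓ ADDCS  r1←0xfa
11: ✓ ADDGT  r3←0x43

FIX = (r3, 0x43)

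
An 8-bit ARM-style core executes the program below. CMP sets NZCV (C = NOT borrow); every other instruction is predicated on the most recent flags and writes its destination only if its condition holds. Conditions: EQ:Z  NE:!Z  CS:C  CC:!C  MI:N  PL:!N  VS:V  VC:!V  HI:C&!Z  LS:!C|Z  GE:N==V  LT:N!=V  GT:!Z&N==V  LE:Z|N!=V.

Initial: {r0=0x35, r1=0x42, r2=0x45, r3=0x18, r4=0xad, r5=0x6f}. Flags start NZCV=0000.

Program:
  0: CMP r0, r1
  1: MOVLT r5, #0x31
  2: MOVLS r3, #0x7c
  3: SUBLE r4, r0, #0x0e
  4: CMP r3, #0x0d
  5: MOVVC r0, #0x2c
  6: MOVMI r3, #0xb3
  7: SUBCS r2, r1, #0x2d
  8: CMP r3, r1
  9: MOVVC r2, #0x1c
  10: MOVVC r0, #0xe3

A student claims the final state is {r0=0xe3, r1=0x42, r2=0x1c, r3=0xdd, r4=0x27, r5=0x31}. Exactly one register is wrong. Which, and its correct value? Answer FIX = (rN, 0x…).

0: ✓ CMP  NZCV=1000
1: ✓ MOVLT  r5←0x31
2: ✓ MOVLS  r3←0x7c
3: ✓ SUBLE  r4←0x27
4: ✓ CMP  NZCV=0010
5: ✓ MOVVC  r0←0x2c
6: · MOVMI
7: ✓ SUBCS  r2←0x15
8: ✓ CMP  NZCV=0010
9: ✓ MOVVC  r2←0x1c
10: ✓ MOVVC  r0←0xe3

FIX = (r3, 0x7c)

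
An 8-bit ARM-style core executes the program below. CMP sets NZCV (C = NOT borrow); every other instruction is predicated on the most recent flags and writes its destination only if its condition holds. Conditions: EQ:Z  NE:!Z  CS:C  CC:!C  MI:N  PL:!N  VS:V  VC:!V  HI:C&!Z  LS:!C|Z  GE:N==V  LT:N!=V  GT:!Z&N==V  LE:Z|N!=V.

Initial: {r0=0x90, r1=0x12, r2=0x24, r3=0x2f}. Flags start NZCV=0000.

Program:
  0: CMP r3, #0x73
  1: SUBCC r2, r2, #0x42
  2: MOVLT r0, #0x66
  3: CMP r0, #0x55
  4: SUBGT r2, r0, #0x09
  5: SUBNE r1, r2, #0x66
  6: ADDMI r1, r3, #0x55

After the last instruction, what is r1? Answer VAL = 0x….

[0] flags=1000 → (cmp)
[1] flags=1000 CC?T → r2=0xe2
[2] flags=1000 LT?T → r0=0x66
[3] flags=0010 → (cmp)
[4] flags=0010 GT?T → r2=0x5d
[5] flags=0010 NE?T → r1=0xf7
[6] flags=0010 MI?F → skip

VAL = 0xf7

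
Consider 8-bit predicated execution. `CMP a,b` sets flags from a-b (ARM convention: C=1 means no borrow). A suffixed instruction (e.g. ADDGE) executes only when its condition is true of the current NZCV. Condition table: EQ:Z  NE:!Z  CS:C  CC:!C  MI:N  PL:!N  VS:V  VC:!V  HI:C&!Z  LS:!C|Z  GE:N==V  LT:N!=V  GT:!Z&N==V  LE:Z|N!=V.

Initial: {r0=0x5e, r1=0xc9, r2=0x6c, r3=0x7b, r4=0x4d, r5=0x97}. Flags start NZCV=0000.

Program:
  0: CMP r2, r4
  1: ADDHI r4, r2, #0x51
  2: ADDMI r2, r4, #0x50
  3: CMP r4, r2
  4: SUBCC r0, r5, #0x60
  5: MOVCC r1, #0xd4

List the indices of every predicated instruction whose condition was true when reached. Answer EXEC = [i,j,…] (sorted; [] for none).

EXEC = [1]

0: ✓ CMP  NZCV=0010
1: ✓ ADDHI  r4←0xbd
2: · ADDMI
3: ✓ CMP  NZCV=0011
4: · SUBCC
5: · MOVCC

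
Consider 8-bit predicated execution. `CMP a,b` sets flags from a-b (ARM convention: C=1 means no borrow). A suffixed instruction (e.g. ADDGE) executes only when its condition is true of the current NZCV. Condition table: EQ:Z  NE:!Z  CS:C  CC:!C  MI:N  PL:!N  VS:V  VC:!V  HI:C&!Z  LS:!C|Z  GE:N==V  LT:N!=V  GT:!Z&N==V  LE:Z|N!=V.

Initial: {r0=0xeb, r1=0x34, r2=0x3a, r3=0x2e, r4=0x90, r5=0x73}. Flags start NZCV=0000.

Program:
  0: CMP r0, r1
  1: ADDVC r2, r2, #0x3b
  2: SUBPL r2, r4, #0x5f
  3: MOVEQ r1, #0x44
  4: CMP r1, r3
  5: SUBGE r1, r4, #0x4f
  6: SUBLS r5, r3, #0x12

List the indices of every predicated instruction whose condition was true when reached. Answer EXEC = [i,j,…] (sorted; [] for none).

0: ✓ CMP  NZCV=1010
1: ✓ ADDVC  r2←0x75
2: · SUBPL
3: · MOVEQ
4: ✓ CMP  NZCV=0010
5: ✓ SUBGE  r1←0x41
6: · SUBLS

EXEC = [1,5]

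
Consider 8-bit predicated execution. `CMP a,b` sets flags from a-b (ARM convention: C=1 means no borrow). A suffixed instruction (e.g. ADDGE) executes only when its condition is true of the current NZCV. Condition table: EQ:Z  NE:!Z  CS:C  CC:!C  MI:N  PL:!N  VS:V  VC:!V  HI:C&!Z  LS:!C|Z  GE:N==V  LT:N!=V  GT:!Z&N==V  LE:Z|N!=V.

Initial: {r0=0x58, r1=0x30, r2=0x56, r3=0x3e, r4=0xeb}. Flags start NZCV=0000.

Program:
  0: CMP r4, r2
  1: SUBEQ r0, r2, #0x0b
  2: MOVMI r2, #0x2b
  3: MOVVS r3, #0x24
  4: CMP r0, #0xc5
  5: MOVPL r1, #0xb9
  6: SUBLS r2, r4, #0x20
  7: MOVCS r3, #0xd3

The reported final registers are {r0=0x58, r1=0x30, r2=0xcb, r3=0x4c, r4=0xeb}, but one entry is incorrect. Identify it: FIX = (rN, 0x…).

FIX = (r3, 0x3e)

0: ✓ CMP  NZCV=1010
1: · SUBEQ
2: ✓ MOVMI  r2←0x2b
3: · MOVVS
4: ✓ CMP  NZCV=1001
5: · MOVPL
6: ✓ SUBLS  r2←0xcb
7: · MOVCS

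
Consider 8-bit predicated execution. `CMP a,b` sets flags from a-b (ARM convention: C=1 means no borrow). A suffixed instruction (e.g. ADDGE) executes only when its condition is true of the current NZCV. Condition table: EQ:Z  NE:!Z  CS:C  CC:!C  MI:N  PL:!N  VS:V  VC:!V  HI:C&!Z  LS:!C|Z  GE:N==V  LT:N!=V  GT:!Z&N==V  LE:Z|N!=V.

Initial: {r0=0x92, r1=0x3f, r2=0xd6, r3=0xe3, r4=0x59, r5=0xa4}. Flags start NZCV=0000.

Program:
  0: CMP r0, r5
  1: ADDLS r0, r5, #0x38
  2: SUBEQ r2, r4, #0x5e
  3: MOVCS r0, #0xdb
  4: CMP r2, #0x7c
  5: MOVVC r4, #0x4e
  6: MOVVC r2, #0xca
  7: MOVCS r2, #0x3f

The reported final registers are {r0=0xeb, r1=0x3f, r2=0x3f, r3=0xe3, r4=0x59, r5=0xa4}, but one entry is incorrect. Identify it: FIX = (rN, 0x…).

FIX = (r0, 0xdc)

[0] flags=1000 → (cmp)
[1] flags=1000 LS?T → r0=0xdc
[2] flags=1000 EQ?F → skip
[3] flags=1000 CS?F → skip
[4] flags=0011 → (cmp)
[5] flags=0011 VC?F → skip
[6] flags=0011 VC?F → skip
[7] flags=0011 CS?T → r2=0x3f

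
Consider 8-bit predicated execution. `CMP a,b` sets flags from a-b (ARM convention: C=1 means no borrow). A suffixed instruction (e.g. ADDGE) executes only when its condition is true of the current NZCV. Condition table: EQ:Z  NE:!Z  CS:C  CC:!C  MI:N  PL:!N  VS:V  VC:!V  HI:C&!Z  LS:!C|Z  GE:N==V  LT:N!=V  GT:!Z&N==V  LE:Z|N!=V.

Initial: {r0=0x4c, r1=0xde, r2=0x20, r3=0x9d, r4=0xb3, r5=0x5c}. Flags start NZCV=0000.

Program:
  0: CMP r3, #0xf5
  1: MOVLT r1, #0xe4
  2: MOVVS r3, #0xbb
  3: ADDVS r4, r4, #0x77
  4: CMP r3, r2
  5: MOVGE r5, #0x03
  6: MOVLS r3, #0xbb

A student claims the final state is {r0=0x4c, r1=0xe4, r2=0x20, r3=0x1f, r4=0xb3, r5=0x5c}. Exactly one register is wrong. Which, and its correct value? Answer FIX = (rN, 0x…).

FIX = (r3, 0x9d)

[0] flags=1000 → (cmp)
[1] flags=1000 LT?T → r1=0xe4
[2] flags=1000 VS?F → skip
[3] flags=1000 VS?F → skip
[4] flags=0011 → (cmp)
[5] flags=0011 GE?F → skip
[6] flags=0011 LS?F → skip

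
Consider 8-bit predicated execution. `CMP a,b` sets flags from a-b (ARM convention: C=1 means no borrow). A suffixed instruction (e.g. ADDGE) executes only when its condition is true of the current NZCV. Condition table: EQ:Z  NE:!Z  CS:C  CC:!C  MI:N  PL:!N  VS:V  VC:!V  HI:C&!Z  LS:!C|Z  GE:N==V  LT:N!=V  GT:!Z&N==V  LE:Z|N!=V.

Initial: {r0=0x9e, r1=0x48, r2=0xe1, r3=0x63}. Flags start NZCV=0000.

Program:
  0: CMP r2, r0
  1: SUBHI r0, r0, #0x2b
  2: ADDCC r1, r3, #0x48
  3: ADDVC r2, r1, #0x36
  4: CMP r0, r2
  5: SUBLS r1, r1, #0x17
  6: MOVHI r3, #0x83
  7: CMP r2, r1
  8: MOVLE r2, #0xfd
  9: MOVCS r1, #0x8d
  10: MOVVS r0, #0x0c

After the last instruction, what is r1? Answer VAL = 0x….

VAL = 0x8d

[0] flags=0010 → (cmp)
[1] flags=0010 HI?T → r0=0x73
[2] flags=0010 CC?F → skip
[3] flags=0010 VC?T → r2=0x7e
[4] flags=1000 → (cmp)
[5] flags=1000 LS?T → r1=0x31
[6] flags=1000 HI?F → skip
[7] flags=0010 → (cmp)
[8] flags=0010 LE?F → skip
[9] flags=0010 CS?T → r1=0x8d
[10] flags=0010 VS?F → skip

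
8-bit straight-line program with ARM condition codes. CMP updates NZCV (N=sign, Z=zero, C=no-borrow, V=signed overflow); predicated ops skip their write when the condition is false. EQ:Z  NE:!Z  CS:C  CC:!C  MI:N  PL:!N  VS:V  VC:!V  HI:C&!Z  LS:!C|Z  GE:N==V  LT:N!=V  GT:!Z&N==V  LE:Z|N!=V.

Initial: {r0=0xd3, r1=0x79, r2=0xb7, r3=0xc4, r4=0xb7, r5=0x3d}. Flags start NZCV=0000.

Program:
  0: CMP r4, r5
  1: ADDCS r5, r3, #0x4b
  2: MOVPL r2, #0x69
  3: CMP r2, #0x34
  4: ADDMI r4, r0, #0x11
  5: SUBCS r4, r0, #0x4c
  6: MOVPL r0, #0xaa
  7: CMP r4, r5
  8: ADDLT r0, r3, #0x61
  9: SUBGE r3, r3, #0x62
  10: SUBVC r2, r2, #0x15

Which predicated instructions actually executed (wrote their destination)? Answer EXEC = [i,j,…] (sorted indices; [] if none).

EXEC = [1,2,5,6,8]

0: ✓ CMP  NZCV=0011
1: ✓ ADDCS  r5←0x0f
2: ✓ MOVPL  r2←0x69
3: ✓ CMP  NZCV=0010
4: · ADDMI
5: ✓ SUBCS  r4←0x87
6: ✓ MOVPL  r0←0xaa
7: ✓ CMP  NZCV=0011
8: ✓ ADDLT  r0←0x25
9: · SUBGE
10: · SUBVC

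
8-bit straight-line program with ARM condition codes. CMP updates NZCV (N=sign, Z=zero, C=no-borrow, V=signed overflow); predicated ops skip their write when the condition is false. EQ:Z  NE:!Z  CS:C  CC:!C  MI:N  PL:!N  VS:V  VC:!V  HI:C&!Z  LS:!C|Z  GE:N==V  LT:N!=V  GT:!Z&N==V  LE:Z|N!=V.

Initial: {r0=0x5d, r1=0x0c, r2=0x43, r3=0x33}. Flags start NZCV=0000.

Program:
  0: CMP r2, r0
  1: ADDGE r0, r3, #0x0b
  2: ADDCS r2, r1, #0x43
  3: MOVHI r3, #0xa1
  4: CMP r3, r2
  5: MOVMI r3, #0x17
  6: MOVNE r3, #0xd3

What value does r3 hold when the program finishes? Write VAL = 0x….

0: ✓ CMP  NZCV=1000
1: · ADDGE
2: · ADDCS
3: · MOVHI
4: ✓ CMP  NZCV=1000
5: ✓ MOVMI  r3←0x17
6: ✓ MOVNE  r3←0xd3

VAL = 0xd3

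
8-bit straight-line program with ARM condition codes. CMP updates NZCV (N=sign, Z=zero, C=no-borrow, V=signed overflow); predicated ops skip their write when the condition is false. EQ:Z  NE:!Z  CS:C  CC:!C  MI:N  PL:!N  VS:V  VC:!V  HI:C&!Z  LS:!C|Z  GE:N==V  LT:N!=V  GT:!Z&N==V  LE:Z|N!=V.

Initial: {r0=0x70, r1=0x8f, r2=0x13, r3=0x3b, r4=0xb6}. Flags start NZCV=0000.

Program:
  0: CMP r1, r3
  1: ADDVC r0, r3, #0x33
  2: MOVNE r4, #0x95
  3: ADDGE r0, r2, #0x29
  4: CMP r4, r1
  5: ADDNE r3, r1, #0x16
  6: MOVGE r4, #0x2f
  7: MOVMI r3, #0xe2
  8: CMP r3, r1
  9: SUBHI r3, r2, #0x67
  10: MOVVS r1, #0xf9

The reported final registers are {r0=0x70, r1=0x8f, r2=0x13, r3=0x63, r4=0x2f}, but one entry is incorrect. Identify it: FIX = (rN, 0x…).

[0] flags=0011 → (cmp)
[1] flags=0011 VC?F → skip
[2] flags=0011 NE?T → r4=0x95
[3] flags=0011 GE?F → skip
[4] flags=0010 → (cmp)
[5] flags=0010 NE?T → r3=0xa5
[6] flags=0010 GE?T → r4=0x2f
[7] flags=0010 MI?F → skip
[8] flags=0010 → (cmp)
[9] flags=0010 HI?T → r3=0xac
[10] flags=0010 VS?F → skip

FIX = (r3, 0xac)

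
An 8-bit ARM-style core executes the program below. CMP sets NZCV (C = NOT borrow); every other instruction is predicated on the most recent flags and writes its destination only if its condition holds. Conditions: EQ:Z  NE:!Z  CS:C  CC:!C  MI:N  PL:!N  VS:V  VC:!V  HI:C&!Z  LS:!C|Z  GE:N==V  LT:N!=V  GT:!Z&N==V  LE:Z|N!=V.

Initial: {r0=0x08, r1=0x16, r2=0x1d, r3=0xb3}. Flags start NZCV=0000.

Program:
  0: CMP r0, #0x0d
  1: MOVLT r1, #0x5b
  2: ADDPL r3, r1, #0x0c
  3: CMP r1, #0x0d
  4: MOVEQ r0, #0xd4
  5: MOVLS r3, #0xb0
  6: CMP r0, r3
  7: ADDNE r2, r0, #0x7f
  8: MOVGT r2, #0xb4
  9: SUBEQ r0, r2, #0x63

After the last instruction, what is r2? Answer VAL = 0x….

VAL = 0xb4

[0] flags=1000 → (cmp)
[1] flags=1000 LT?T → r1=0x5b
[2] flags=1000 PL?F → skip
[3] flags=0010 → (cmp)
[4] flags=0010 EQ?F → skip
[5] flags=0010 LS?F → skip
[6] flags=0000 → (cmp)
[7] flags=0000 NE?T → r2=0x87
[8] flags=0000 GT?T → r2=0xb4
[9] flags=0000 EQ?F → skip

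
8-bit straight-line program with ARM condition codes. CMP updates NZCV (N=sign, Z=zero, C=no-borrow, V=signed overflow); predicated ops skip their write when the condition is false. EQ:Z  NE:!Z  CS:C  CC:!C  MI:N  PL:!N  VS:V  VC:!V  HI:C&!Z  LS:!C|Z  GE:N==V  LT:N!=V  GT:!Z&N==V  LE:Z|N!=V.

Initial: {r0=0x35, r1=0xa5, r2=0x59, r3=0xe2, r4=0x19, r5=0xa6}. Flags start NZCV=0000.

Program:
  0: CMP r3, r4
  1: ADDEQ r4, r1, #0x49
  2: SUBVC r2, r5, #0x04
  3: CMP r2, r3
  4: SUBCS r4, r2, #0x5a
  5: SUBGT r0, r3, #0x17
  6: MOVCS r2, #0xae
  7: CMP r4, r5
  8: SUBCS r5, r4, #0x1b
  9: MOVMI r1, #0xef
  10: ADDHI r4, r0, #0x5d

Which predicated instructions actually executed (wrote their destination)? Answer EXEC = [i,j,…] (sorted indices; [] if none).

EXEC = [2]

0: ✓ CMP  NZCV=1010
1: · ADDEQ
2: ✓ SUBVC  r2←0xa2
3: ✓ CMP  NZCV=1000
4: · SUBCS
5: · SUBGT
6: · MOVCS
7: ✓ CMP  NZCV=0000
8: · SUBCS
9: · MOVMI
10: · ADDHI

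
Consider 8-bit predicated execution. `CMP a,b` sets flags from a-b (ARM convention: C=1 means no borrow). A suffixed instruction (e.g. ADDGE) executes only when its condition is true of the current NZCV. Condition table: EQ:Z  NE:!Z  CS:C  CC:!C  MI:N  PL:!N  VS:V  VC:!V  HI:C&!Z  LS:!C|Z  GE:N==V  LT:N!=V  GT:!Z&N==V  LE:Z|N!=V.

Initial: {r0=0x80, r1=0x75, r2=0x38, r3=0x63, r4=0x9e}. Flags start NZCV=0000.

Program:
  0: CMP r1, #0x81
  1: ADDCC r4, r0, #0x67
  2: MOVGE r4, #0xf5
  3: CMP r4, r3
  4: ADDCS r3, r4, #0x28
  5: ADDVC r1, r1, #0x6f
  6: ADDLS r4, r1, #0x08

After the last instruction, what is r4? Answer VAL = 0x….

0: ✓ CMP  NZCV=1001
1: ✓ ADDCC  r4←0xe7
2: ✓ MOVGE  r4←0xf5
3: ✓ CMP  NZCV=1010
4: ✓ ADDCS  r3←0x1d
5: ✓ ADDVC  r1←0xe4
6: · ADDLS

VAL = 0xf5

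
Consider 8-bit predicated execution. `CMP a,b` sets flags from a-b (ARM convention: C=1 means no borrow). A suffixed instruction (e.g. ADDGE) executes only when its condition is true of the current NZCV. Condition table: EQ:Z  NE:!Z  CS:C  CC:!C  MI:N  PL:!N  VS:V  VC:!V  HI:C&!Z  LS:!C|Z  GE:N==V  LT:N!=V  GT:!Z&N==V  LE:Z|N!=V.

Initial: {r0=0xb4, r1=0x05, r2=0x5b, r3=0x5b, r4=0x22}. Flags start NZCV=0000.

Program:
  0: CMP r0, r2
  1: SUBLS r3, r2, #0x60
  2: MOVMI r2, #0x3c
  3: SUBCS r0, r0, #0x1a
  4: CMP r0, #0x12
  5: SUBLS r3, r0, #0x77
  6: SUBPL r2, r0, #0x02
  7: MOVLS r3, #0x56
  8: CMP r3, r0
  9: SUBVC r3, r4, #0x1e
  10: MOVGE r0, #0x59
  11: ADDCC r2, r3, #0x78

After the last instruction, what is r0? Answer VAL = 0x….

[0] flags=0011 → (cmp)
[1] flags=0011 LS?F → skip
[2] flags=0011 MI?F → skip
[3] flags=0011 CS?T → r0=0x9a
[4] flags=1010 → (cmp)
[5] flags=1010 LS?F → skip
[6] flags=1010 PL?F → skip
[7] flags=1010 LS?F → skip
[8] flags=1001 → (cmp)
[9] flags=1001 VC?F → skip
[10] flags=1001 GE?T → r0=0x59
[11] flags=1001 CC?T → r2=0xd3

VAL = 0x59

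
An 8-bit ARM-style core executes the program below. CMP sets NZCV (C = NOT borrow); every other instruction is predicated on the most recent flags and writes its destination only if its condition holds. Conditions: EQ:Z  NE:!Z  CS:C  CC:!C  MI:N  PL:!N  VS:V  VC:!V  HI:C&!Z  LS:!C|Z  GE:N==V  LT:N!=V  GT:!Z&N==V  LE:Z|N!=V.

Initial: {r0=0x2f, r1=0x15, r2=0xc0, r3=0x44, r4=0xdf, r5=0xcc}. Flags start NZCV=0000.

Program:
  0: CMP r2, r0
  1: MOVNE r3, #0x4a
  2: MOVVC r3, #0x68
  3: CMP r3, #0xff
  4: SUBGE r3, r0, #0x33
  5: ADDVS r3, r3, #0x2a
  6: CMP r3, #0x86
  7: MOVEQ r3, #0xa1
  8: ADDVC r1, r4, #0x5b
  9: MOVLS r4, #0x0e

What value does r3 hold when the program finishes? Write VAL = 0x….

VAL = 0xfc

[0] flags=1010 → (cmp)
[1] flags=1010 NE?T → r3=0x4a
[2] flags=1010 VC?T → r3=0x68
[3] flags=0000 → (cmp)
[4] flags=0000 GE?T → r3=0xfc
[5] flags=0000 VS?F → skip
[6] flags=0010 → (cmp)
[7] flags=0010 EQ?F → skip
[8] flags=0010 VC?T → r1=0x3a
[9] flags=0010 LS?F → skip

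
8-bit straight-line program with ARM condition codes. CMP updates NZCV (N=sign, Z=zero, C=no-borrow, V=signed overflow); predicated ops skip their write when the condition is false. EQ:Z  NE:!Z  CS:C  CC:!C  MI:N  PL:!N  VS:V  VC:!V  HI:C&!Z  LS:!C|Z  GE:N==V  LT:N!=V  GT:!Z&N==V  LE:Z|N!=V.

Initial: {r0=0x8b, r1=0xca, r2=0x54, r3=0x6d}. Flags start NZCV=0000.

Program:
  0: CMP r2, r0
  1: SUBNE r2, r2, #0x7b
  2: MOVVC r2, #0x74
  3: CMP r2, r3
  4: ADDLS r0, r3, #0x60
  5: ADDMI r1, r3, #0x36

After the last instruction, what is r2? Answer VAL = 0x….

VAL = 0xd9

[0] flags=1001 → (cmp)
[1] flags=1001 NE?T → r2=0xd9
[2] flags=1001 VC?F → skip
[3] flags=0011 → (cmp)
[4] flags=0011 LS?F → skip
[5] flags=0011 MI?F → skip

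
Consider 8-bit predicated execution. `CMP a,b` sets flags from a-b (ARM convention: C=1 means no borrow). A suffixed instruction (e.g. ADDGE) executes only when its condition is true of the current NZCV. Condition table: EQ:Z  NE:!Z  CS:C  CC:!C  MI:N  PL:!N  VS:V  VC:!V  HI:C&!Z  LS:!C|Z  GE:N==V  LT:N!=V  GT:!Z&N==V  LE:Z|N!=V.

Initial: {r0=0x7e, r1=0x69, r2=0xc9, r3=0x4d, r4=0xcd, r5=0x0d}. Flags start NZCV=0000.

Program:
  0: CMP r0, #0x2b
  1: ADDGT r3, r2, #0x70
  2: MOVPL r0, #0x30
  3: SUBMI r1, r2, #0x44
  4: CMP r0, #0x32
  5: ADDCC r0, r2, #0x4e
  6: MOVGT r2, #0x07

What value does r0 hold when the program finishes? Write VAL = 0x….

VAL = 0x17

[0] flags=0010 → (cmp)
[1] flags=0010 GT?T → r3=0x39
[2] flags=0010 PL?T → r0=0x30
[3] flags=0010 MI?F → skip
[4] flags=1000 → (cmp)
[5] flags=1000 CC?T → r0=0x17
[6] flags=1000 GT?F → skip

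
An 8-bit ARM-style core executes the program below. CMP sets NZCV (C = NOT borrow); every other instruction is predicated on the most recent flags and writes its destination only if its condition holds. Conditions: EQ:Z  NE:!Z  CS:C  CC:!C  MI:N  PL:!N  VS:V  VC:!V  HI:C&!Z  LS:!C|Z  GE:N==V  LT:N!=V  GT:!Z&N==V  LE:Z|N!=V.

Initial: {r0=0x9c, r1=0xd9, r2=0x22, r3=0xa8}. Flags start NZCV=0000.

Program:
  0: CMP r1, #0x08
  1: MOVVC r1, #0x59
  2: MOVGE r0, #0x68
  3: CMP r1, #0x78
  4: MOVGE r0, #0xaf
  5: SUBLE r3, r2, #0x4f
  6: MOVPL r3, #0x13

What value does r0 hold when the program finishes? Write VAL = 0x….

[0] flags=1010 → (cmp)
[1] flags=1010 VC?T → r1=0x59
[2] flags=1010 GE?F → skip
[3] flags=1000 → (cmp)
[4] flags=1000 GE?F → skip
[5] flags=1000 LE?T → r3=0xd3
[6] flags=1000 PL?F → skip

VAL = 0x9c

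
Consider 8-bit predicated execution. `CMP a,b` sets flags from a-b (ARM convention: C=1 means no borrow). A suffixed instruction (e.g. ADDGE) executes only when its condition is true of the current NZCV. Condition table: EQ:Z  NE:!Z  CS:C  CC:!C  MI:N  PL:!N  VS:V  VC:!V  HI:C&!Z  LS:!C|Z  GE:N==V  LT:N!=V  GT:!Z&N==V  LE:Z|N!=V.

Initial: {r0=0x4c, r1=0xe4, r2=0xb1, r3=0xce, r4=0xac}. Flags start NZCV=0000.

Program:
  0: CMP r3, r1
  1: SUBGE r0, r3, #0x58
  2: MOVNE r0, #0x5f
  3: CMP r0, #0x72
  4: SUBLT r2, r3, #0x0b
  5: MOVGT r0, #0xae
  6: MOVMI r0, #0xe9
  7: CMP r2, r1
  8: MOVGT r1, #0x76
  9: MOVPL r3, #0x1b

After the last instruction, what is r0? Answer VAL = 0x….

[0] flags=1000 → (cmp)
[1] flags=1000 GE?F → skip
[2] flags=1000 NE?T → r0=0x5f
[3] flags=1000 → (cmp)
[4] flags=1000 LT?T → r2=0xc3
[5] flags=1000 GT?F → skip
[6] flags=1000 MI?T → r0=0xe9
[7] flags=1000 → (cmp)
[8] flags=1000 GT?F → skip
[9] flags=1000 PL?F → skip

VAL = 0xe9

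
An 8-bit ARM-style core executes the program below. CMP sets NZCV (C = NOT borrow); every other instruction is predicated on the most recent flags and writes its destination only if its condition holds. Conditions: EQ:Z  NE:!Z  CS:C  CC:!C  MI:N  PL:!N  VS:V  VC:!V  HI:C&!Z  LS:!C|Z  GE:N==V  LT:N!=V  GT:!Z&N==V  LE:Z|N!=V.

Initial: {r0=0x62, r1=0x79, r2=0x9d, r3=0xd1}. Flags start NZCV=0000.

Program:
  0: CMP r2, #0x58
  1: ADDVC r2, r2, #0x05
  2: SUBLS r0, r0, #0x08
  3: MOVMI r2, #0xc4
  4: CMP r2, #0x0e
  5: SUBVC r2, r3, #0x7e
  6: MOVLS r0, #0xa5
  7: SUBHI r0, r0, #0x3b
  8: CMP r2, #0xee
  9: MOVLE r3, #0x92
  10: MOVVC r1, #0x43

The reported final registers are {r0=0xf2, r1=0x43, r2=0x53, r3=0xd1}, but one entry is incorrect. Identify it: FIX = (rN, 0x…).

[0] flags=0011 → (cmp)
[1] flags=0011 VC?F → skip
[2] flags=0011 LS?F → skip
[3] flags=0011 MI?F → skip
[4] flags=1010 → (cmp)
[5] flags=1010 VC?T → r2=0x53
[6] flags=1010 LS?F → skip
[7] flags=1010 HI?T → r0=0x27
[8] flags=0000 → (cmp)
[9] flags=0000 LE?F → skip
[10] flags=0000 VC?T → r1=0x43

FIX = (r0, 0x27)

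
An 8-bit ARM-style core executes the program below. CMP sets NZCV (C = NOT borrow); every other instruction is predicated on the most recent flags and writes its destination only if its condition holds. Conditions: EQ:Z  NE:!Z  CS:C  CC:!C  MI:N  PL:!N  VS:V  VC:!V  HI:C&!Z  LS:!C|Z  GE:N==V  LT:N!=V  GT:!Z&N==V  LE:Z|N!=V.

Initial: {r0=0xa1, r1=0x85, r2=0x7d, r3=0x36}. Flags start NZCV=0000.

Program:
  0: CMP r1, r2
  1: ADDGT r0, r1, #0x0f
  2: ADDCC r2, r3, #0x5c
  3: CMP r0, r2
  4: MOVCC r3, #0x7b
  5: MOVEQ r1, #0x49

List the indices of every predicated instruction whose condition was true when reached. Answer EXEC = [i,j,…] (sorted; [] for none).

EXEC = []

[0] flags=0011 → (cmp)
[1] flags=0011 GT?F → skip
[2] flags=0011 CC?F → skip
[3] flags=0011 → (cmp)
[4] flags=0011 CC?F → skip
[5] flags=0011 EQ?F → skip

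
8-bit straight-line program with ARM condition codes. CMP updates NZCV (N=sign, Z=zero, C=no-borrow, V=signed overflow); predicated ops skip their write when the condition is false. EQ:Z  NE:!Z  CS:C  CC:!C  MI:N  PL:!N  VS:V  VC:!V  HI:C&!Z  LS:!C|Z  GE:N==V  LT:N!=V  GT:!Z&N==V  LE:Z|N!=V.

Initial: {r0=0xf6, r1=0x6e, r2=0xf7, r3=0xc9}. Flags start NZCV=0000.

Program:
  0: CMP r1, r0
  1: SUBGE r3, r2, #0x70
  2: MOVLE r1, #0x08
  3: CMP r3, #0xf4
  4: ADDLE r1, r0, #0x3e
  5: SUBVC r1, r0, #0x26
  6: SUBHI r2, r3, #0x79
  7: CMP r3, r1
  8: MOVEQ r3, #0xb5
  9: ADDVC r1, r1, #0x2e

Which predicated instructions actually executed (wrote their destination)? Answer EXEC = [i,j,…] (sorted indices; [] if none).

0: ✓ CMP  NZCV=0000
1: ✓ SUBGE  r3←0x87
2: · MOVLE
3: ✓ CMP  NZCV=1000
4: ✓ ADDLE  r1←0x34
5: ✓ SUBVC  r1←0xd0
6: · SUBHI
7: ✓ CMP  NZCV=1000
8: · MOVEQ
9: ✓ ADDVC  r1←0xfe

EXEC = [1,4,5,9]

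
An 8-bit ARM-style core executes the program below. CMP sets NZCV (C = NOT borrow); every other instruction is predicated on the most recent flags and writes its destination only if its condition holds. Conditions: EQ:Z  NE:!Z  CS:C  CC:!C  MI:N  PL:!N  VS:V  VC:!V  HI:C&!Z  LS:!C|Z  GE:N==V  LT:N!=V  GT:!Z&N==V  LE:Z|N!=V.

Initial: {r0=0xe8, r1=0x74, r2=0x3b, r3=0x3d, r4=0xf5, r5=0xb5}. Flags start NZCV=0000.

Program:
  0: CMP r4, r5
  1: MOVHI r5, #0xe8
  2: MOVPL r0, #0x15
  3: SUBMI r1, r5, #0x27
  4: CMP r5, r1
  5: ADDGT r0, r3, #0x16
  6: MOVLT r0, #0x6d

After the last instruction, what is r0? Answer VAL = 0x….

[0] flags=0010 → (cmp)
[1] flags=0010 HI?T → r5=0xe8
[2] flags=0010 PL?T → r0=0x15
[3] flags=0010 MI?F → skip
[4] flags=0011 → (cmp)
[5] flags=0011 GT?F → skip
[6] flags=0011 LT?T → r0=0x6d

VAL = 0x6d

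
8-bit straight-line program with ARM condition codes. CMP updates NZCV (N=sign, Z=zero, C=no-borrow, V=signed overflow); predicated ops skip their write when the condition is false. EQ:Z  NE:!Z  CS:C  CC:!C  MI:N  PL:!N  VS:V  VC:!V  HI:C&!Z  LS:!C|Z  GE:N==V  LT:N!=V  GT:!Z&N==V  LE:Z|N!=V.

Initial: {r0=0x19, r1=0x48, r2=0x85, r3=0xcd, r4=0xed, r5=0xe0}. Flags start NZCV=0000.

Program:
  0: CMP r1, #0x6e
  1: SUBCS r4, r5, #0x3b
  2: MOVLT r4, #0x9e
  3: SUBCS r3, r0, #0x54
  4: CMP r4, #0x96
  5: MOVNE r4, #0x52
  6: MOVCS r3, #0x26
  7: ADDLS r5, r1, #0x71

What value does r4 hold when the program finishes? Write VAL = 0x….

VAL = 0x52

[0] flags=1000 → (cmp)
[1] flags=1000 CS?F → skip
[2] flags=1000 LT?T → r4=0x9e
[3] flags=1000 CS?F → skip
[4] flags=0010 → (cmp)
[5] flags=0010 NE?T → r4=0x52
[6] flags=0010 CS?T → r3=0x26
[7] flags=0010 LS?F → skip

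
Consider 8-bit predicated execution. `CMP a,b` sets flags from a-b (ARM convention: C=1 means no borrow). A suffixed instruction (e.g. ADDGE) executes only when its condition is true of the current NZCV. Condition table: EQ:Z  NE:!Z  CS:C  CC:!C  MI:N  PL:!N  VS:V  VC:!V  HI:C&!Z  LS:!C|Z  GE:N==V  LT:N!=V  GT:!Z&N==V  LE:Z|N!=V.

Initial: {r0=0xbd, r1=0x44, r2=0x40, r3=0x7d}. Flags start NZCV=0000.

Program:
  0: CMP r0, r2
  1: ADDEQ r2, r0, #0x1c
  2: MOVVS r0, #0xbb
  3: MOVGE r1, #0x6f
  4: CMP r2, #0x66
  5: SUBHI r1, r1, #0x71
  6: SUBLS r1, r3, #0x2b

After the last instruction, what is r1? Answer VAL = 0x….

VAL = 0x52

0: ✓ CMP  NZCV=0011
1: · ADDEQ
2: ✓ MOVVS  r0←0xbb
3: · MOVGE
4: ✓ CMP  NZCV=1000
5: · SUBHI
6: ✓ SUBLS  r1←0x52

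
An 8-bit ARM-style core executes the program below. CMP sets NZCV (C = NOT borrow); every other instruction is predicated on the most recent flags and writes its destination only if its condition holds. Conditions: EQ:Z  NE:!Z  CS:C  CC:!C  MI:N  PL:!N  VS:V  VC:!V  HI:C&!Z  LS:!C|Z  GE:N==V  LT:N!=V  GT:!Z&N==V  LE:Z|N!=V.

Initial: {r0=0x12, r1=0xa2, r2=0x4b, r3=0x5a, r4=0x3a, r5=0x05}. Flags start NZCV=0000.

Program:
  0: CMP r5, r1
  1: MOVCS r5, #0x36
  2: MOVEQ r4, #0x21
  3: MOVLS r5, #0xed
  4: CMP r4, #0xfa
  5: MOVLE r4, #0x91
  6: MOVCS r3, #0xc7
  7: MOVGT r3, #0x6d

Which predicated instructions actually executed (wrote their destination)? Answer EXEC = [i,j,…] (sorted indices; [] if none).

EXEC = [3,7]

0: ✓ CMP  NZCV=0000
1: · MOVCS
2: · MOVEQ
3: ✓ MOVLS  r5←0xed
4: ✓ CMP  NZCV=0000
5: · MOVLE
6: · MOVCS
7: ✓ MOVGT  r3←0x6d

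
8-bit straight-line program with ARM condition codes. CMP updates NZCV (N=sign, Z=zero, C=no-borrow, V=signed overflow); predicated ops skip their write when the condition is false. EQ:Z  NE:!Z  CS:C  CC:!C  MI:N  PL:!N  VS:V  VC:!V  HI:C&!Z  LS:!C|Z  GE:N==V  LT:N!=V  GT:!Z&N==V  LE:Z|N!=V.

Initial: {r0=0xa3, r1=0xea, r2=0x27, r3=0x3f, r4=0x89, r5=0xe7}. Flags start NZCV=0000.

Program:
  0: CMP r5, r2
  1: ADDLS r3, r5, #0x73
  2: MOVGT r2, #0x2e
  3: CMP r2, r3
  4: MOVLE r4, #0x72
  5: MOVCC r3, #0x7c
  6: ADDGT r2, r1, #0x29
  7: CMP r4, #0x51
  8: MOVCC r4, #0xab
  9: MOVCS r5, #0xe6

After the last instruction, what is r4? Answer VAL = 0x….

0: ✓ CMP  NZCV=1010
1: · ADDLS
2: · MOVGT
3: ✓ CMP  NZCV=1000
4: ✓ MOVLE  r4←0x72
5: ✓ MOVCC  r3←0x7c
6: · ADDGT
7: ✓ CMP  NZCV=0010
8: · MOVCC
9: ✓ MOVCS  r5←0xe6

VAL = 0x72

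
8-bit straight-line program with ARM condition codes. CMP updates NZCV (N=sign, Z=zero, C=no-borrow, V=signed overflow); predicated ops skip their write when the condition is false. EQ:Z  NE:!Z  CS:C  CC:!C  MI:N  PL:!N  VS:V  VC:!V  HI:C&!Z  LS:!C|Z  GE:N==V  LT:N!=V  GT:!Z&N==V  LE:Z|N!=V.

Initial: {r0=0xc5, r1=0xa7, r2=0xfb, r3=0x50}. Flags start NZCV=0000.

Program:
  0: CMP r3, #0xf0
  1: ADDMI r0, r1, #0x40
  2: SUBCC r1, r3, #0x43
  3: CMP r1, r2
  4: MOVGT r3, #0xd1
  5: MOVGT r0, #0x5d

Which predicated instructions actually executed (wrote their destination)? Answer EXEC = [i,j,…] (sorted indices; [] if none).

0: ✓ CMP  NZCV=0000
1: · ADDMI
2: ✓ SUBCC  r1←0x0d
3: ✓ CMP  NZCV=0000
4: ✓ MOVGT  r3←0xd1
5: ✓ MOVGT  r0←0x5d

EXEC = [2,4,5]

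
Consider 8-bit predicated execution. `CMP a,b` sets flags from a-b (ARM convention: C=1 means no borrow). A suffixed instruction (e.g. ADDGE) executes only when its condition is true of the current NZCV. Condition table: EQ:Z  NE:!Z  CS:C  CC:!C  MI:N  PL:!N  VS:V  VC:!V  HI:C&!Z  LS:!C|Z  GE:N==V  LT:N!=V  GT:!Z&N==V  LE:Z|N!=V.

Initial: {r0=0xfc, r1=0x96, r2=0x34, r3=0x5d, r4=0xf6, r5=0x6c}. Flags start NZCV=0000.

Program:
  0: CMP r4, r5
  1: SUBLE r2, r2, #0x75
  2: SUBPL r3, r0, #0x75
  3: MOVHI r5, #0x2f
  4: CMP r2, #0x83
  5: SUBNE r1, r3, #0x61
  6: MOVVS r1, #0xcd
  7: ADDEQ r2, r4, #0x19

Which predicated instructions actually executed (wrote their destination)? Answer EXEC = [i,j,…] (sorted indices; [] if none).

[0] flags=1010 → (cmp)
[1] flags=1010 LE?T → r2=0xbf
[2] flags=1010 PL?F → skip
[3] flags=1010 HI?T → r5=0x2f
[4] flags=0010 → (cmp)
[5] flags=0010 NE?T → r1=0xfc
[6] flags=0010 VS?F → skip
[7] flags=0010 EQ?F → skip

EXEC = [1,3,5]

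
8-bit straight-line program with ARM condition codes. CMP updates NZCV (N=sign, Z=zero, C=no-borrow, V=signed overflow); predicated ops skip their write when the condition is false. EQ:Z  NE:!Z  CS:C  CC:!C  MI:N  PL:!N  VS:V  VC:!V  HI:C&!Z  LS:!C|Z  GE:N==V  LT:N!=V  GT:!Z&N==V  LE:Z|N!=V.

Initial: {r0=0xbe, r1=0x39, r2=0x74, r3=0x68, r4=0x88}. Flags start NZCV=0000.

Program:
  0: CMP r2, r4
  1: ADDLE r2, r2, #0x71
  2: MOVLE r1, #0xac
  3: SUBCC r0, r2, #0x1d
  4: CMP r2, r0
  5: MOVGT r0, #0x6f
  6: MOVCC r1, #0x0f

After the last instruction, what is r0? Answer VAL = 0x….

VAL = 0x6f

0: ✓ CMP  NZCV=1001
1: · ADDLE
2: · MOVLE
3: ✓ SUBCC  r0←0x57
4: ✓ CMP  NZCV=0010
5: ✓ MOVGT  r0←0x6f
6: · MOVCC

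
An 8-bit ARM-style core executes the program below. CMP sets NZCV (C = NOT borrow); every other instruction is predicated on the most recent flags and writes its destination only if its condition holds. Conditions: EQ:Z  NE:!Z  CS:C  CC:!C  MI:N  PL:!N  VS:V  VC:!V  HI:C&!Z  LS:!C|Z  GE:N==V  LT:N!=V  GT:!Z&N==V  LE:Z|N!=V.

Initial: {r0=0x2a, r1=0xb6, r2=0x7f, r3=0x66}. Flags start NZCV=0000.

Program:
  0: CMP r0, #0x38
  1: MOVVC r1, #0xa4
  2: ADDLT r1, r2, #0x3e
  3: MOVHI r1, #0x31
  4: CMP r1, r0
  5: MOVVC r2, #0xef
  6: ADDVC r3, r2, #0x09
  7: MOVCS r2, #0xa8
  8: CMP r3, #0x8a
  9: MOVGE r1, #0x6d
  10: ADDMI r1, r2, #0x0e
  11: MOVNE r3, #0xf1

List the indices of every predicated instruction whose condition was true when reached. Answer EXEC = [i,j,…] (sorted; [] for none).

EXEC = [1,2,5,6,7,9,11]

0: ✓ CMP  NZCV=1000
1: ✓ MOVVC  r1←0xa4
2: ✓ ADDLT  r1←0xbd
3: · MOVHI
4: ✓ CMP  NZCV=1010
5: ✓ MOVVC  r2←0xef
6: ✓ ADDVC  r3←0xf8
7: ✓ MOVCS  r2←0xa8
8: ✓ CMP  NZCV=0010
9: ✓ MOVGE  r1←0x6d
10: · ADDMI
11: ✓ MOVNE  r3←0xf1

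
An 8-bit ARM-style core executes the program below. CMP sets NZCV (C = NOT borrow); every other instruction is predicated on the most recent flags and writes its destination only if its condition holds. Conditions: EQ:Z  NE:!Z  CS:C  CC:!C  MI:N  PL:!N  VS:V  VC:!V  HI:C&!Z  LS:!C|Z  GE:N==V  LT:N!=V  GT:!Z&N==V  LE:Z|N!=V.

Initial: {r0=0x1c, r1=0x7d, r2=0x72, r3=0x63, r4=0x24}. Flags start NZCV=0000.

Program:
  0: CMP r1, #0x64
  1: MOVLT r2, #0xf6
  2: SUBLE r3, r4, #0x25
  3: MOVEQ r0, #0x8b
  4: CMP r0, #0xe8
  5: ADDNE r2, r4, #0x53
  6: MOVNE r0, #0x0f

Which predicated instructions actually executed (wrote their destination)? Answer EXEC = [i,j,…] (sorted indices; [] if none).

EXEC = [5,6]

0: ✓ CMP  NZCV=0010
1: · MOVLT
2: · SUBLE
3: · MOVEQ
4: ✓ CMP  NZCV=0000
5: ✓ ADDNE  r2←0x77
6: ✓ MOVNE  r0←0x0f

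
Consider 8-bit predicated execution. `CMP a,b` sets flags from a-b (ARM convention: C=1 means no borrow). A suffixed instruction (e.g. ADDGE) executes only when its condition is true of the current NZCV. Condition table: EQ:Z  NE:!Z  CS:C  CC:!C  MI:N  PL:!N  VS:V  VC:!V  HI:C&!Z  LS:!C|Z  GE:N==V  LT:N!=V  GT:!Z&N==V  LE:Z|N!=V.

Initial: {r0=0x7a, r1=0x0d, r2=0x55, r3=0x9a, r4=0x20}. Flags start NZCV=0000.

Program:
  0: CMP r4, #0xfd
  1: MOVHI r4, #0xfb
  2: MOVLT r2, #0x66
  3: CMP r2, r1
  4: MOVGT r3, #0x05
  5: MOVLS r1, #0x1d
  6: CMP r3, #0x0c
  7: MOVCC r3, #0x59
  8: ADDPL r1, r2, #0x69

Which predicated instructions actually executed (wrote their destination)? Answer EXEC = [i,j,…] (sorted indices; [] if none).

EXEC = [4,7]

0: ✓ CMP  NZCV=0000
1: · MOVHI
2: · MOVLT
3: ✓ CMP  NZCV=0010
4: ✓ MOVGT  r3←0x05
5: · MOVLS
6: ✓ CMP  NZCV=1000
7: ✓ MOVCC  r3←0x59
8: · ADDPL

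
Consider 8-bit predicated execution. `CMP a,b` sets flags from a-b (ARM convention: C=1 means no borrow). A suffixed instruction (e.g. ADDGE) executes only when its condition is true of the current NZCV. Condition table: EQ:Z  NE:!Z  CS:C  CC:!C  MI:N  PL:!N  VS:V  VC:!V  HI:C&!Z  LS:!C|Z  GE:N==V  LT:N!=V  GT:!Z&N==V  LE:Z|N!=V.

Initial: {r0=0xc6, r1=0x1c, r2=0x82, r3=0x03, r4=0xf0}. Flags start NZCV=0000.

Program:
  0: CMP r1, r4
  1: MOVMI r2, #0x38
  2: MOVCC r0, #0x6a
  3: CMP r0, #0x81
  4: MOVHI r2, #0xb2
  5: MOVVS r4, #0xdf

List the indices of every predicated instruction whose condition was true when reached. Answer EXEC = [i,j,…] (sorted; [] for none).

[0] flags=0000 → (cmp)
[1] flags=0000 MI?F → skip
[2] flags=0000 CC?T → r0=0x6a
[3] flags=1001 → (cmp)
[4] flags=1001 HI?F → skip
[5] flags=1001 VS?T → r4=0xdf

EXEC = [2,5]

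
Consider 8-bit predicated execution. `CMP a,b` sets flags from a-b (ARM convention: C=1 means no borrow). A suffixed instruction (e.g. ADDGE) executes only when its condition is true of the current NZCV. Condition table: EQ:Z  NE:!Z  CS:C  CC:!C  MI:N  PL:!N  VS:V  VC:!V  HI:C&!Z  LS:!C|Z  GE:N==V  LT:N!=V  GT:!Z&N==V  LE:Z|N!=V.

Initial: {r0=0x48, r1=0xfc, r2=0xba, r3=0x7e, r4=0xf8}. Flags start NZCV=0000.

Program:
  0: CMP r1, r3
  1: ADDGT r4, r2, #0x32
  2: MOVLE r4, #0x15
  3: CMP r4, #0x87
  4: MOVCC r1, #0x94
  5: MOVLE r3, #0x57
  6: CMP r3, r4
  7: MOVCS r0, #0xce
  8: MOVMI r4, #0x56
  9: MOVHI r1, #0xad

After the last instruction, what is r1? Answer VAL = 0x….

VAL = 0xad

0: ✓ CMP  NZCV=0011
1: · ADDGT
2: ✓ MOVLE  r4←0x15
3: ✓ CMP  NZCV=1001
4: ✓ MOVCC  r1←0x94
5: · MOVLE
6: ✓ CMP  NZCV=0010
7: ✓ MOVCS  r0←0xce
8: · MOVMI
9: ✓ MOVHI  r1←0xad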